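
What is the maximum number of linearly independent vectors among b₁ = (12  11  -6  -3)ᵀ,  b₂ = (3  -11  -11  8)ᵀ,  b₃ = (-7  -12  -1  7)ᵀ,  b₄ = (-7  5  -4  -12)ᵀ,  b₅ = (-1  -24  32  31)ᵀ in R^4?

Apply Gaussian elimination to the matrix whose rows are b₁, b₂, b₃, b₄, b₅.
The echelon form has 4 nonzero rows, so the rank is 4.
(With 5 elements in a 4-dimensional space the rank is at most 4.)

4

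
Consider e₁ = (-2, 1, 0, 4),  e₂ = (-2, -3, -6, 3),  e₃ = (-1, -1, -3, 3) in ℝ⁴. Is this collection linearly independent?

linearly independent

Row-reduce the matrix whose columns are e₁, e₂, e₃.
The reduction yields 3 nonzero rows, so the rank is 3.
Since rank = 3 (the number of vectors), the set is linearly independent.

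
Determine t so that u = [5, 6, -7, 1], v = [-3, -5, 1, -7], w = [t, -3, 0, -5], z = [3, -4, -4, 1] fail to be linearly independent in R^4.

t = -5/3

The set is linearly dependent precisely when det[u; v; w; z] = 0.
Expanding, det = -369*t - 615.
Setting this to zero gives t = -5/3.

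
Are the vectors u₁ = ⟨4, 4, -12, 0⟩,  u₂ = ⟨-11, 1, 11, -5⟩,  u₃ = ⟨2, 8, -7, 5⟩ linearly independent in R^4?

linearly independent

Row-reduce the matrix whose columns are u₁, u₂, u₃.
The reduction yields 3 nonzero rows, so the rank is 3.
Since rank = 3 (the number of vectors), the set is linearly independent.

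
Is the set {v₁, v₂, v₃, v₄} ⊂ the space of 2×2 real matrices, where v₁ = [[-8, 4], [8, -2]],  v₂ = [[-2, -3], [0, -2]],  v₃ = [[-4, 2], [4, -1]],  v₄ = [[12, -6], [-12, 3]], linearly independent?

linearly dependent

Write each element as a coordinate vector in ℝ⁴ using {E₁₁, E₁₂, E₂₁, E₂₂}.
Form the 4×4 matrix with these as columns; its determinant is 0.
A zero determinant means the columns are linearly dependent.
Indeed v₁ - 2v₃ = 0.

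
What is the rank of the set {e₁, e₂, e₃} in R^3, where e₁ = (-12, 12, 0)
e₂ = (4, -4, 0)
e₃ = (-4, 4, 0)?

1

Apply Gaussian elimination to the matrix whose rows are e₁, e₂, e₃.
The echelon form has 1 nonzero row, so the rank is 1.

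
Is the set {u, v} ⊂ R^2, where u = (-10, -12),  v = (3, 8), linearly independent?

The matrix [u|v] has determinant -44.
A nonzero determinant means the columns are linearly independent.

linearly independent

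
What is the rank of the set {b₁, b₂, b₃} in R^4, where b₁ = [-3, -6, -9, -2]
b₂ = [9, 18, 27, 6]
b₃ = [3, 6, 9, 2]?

rank 1

Form the matrix with b₁, b₂, b₃ as columns and reduce.
The echelon form has 1 nonzero row, so the rank is 1.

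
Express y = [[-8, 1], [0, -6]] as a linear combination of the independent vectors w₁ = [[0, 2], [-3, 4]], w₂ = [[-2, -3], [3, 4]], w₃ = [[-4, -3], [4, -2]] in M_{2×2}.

y = 2w₁ - 2w₂ + 3w₃

Identify each element with its coordinate vector in ℝ⁴ via {E₁₁, E₁₂, E₂₁, E₂₂}.
Write y = a₁w₁ + … + a₃w₃ and equate components.
The system has the unique solution (a₁, a₂, a₃) = (2, -2, 3).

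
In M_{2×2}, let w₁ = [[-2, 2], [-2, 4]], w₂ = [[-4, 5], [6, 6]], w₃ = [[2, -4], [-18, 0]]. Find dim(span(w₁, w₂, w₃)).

2

Pass to coordinate vectors with respect to the basis {E₁₁, E₁₂, E₂₁, E₂₂}.
Row-reduce the 3×4 matrix with these as rows.
Exactly 2 pivots survive; hence the rank is 2.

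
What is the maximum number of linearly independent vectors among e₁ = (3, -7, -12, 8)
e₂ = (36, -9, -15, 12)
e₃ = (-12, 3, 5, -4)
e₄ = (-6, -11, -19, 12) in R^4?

2

Apply Gaussian elimination to the matrix whose rows are e₁, e₂, e₃, e₄.
Exactly 2 pivots survive; hence the rank is 2.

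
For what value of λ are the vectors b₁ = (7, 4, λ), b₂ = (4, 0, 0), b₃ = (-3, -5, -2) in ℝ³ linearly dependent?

λ = 8/5

Place the vectors as rows of a 3×3 matrix; dependence ⇔ determinant zero.
The determinant works out to 32 - 20*λ.
This vanishes exactly when λ = 8/5.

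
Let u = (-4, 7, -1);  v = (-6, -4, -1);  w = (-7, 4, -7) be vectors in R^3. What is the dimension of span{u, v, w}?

dim = 3

Row-reduce the 3×3 matrix with these as rows.
Reduction leaves 3 leading entries, giving rank 3.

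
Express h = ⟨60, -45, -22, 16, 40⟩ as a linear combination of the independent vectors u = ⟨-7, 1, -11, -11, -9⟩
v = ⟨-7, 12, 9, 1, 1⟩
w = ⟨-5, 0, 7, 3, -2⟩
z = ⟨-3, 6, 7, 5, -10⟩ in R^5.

h = -3u - 3v - 3w - z

Since u, v, w, z are independent, the coefficients expressing h are uniquely determined by a linear system.
Row-reducing the augmented matrix gives the unique coefficients (c₁, …, c₄) = (-3, -3, -3, -1).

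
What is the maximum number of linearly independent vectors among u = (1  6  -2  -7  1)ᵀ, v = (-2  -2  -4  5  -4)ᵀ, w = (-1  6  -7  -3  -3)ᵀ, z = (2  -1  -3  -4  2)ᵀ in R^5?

Apply Gaussian elimination to the matrix whose rows are u, v, w, z.
Exactly 4 pivots survive; hence the rank is 4.

4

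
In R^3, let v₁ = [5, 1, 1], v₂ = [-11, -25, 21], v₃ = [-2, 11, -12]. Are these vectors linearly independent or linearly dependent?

linearly dependent

Row-reduce the matrix whose columns are v₁, v₂, v₃.
The reduction yields 2 nonzero rows, so the rank is 2.
Since rank 2 < 3, the set is linearly dependent.
Indeed 3v₁ + v₂ + 2v₃ = 0.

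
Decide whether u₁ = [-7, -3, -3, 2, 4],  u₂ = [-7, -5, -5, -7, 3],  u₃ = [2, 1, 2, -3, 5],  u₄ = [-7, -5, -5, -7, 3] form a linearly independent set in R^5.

Two of the vectors are equal, giving an immediate dependence.

linearly dependent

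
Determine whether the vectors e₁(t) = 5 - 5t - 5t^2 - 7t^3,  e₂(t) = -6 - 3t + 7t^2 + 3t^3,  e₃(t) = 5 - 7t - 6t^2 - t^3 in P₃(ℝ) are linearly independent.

linearly independent

Take coordinates with respect to the standard basis {1, t, …, t^3}.
Row-reduce the matrix whose columns are e₁, e₂, e₃.
The reduction yields 3 nonzero rows, so the rank is 3.
Since rank = 3 (the number of vectors), the set is linearly independent.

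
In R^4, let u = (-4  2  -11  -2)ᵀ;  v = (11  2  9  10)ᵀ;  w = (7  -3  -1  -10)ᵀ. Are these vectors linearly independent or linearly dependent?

linearly independent

Row-reduce the matrix whose columns are u, v, w.
The reduction yields 3 nonzero rows, so the rank is 3.
Since rank = 3 (the number of vectors), the set is linearly independent.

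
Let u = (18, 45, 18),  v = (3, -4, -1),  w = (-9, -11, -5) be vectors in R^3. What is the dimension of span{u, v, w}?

dim = 2

Form the matrix with u, v, w as columns and reduce.
There are 2 pivot columns, so rank = 2.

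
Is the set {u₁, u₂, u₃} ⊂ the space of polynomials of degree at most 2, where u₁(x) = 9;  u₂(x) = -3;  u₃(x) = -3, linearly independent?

linearly dependent

Take coordinates with respect to the standard basis {1, x, x²}.
Two of the vectors are equal, giving an immediate dependence.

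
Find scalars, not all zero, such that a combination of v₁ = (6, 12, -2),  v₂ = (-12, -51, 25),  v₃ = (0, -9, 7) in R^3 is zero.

2v₁ + v₂ - 3v₃ = 0

Write the vectors as columns of a matrix and find a nonzero vector in its null space.
A generator of the null space is (2, 1, -3).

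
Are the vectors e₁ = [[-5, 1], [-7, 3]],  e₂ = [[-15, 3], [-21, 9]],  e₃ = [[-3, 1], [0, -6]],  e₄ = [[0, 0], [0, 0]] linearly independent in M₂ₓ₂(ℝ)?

Write each element as a coordinate vector in ℝ⁴ using {E₁₁, E₁₂, E₂₁, E₂₂}.
One of the vectors is the zero vector, so the set is linearly dependent.

linearly dependent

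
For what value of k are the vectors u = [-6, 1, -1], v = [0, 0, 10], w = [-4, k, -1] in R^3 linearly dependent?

k = 2/3

The vectors are dependent exactly when the determinant of the matrix with rows u, v, w vanishes.
Expanding, det = 60*k - 40.
Setting this to zero gives k = 2/3.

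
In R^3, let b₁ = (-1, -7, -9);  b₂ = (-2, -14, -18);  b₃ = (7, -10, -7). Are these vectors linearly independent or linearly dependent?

linearly dependent

Place the vectors as rows of a 3×3 matrix and reduce to echelon form.
The reduction yields 2 nonzero rows, so the rank is 2.
Since rank 2 < 3, the set is linearly dependent.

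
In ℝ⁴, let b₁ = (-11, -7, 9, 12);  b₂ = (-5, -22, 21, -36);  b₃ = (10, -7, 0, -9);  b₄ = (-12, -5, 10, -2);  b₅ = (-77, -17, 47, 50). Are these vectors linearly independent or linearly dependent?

linearly dependent

There are 5 vectors in a 4-dimensional space, so they cannot be linearly independent.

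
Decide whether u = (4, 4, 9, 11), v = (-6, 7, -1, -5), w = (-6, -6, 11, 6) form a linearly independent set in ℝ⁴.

linearly independent

Row-reduce the matrix whose columns are u, v, w.
The reduction yields 3 nonzero rows, so the rank is 3.
Since rank = 3 (the number of vectors), the set is linearly independent.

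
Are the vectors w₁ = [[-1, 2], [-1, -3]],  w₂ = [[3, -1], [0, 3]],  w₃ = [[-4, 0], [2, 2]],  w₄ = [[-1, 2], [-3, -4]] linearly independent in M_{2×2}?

linearly independent

Write each element as a coordinate vector in ℝ⁴ using {E₁₁, E₁₂, E₂₁, E₂₂}.
The matrix [w₁|w₂|w₃|w₄] has determinant -38.
A nonzero determinant means the columns are linearly independent.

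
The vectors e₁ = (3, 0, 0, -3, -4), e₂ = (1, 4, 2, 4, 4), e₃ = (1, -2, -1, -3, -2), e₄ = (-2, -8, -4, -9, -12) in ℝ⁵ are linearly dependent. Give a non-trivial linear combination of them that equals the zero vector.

Row-reduce the matrix with e₁, e₂, e₃, e₄ as columns; the null space gives the coefficients.
A generator of the null space is (1, -3, -2, -1).

e₁ - 3e₂ - 2e₃ - e₄ = 0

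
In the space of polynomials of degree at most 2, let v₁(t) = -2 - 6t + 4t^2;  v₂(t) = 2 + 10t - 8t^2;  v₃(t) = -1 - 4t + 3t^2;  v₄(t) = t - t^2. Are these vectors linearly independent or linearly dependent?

Take coordinates with respect to the standard basis {1, t, t^2}.
There are 4 vectors in a 3-dimensional space, so they cannot be linearly independent.

linearly dependent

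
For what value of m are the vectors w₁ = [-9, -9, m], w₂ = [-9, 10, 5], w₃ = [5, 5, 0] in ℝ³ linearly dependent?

m = 0

The vectors are dependent exactly when the determinant of the matrix with rows w₁, w₂, w₃ vanishes.
Cofactor expansion gives det = -95*m.
Solving -95*m = 0 yields m = 0.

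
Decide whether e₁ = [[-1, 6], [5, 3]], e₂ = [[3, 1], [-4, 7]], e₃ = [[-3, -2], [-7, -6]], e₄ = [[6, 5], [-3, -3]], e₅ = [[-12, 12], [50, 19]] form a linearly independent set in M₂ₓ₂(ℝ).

Take coordinates with respect to the standard basis {E₁₁, E₁₂, E₂₁, E₂₂}.
There are 5 vectors in a 4-dimensional space, so they cannot be linearly independent.

linearly dependent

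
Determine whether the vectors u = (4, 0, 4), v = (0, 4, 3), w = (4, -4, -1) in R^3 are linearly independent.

The matrix [u|v|w] has determinant -32.
A nonzero determinant means the columns are linearly independent.

linearly independent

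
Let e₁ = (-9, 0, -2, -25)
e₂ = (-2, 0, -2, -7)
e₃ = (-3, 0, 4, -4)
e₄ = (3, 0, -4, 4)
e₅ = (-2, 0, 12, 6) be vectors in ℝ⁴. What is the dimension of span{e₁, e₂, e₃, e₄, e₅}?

Form the matrix with e₁, e₂, e₃, e₄, e₅ as columns and reduce.
Reduction leaves 2 leading entries, giving rank 2.
(With 5 elements in a 4-dimensional space the rank is at most 4.)

dim = 2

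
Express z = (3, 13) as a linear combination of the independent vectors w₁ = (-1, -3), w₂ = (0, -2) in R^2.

Write z = c₁w₁ + c₂w₂ and equate components.
The system has the unique solution (c₁, c₂) = (-3, -2).

z = -3w₁ - 2w₂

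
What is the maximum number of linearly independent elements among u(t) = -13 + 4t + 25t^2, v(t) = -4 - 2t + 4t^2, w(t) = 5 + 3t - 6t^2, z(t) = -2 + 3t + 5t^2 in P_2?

3

Pass to coordinate vectors with respect to the basis {1, t, t^2}.
Apply Gaussian elimination to the matrix whose rows are u, v, w, z.
Reduction leaves 3 leading entries, giving rank 3.
(With 4 elements in a 3-dimensional space the rank is at most 3.)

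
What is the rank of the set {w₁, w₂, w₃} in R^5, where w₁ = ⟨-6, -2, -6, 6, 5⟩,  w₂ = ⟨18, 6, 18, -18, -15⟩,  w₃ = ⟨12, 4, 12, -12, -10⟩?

1

Row-reduce the 3×5 matrix with these as rows.
Exactly 1 pivot survives; hence the rank is 1.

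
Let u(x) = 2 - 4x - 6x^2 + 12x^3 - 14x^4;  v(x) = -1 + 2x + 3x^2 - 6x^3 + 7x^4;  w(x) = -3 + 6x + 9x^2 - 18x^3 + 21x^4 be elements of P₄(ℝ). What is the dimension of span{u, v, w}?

Represent each element by its coordinate vector in ℝ⁵.
Put the 5×3 matrix [u|v|w] into echelon form.
There is 1 pivot column, so rank = 1.

dim = 1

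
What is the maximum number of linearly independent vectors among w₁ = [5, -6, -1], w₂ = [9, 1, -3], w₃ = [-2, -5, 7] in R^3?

3

Apply Gaussian elimination to the matrix whose rows are w₁, w₂, w₃.
Exactly 3 pivots survive; hence the rank is 3.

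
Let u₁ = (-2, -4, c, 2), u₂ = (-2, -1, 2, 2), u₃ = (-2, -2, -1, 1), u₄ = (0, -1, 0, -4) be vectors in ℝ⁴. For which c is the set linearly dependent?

c = -10

The vectors are dependent exactly when the determinant of the matrix with rows u₁, u₂, u₃, u₄ vanishes.
The determinant works out to -6*c - 60.
Setting this to zero gives c = -10.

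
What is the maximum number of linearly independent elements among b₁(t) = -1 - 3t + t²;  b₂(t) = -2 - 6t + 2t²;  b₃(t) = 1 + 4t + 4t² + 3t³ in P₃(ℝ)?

Use coordinates relative to {1, t, …, t³}.
Put the 4×3 matrix [b₁|b₂|b₃] into echelon form.
Reduction leaves 2 leading entries, giving rank 2.

2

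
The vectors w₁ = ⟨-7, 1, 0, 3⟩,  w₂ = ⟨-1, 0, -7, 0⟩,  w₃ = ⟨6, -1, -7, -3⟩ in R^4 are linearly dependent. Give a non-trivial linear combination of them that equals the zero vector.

Row-reduce the matrix with w₁, w₂, w₃ as columns; the null space gives the coefficients.
The free variable yields coefficients (1, -1, 1) (any nonzero multiple also works).

w₁ - w₂ + w₃ = 0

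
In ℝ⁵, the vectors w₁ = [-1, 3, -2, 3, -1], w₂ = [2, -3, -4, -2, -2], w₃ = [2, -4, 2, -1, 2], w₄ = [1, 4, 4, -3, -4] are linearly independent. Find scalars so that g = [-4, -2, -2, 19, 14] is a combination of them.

Set up the augmented matrix [w₁ | w₂ | w₃ | w₄ | g] and row-reduce.
The system has the unique solution (c₁, …, c₄) = (4, -2, 3, -2).

g = 4w₁ - 2w₂ + 3w₃ - 2w₄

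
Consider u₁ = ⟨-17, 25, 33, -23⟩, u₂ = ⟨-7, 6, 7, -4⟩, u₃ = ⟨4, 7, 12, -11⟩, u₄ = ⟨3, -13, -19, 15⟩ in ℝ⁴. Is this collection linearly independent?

Form the 4×4 matrix with these as columns; its determinant is 0.
A zero determinant means the columns are linearly dependent.
Indeed u₁ - 3u₂ - u₃ = 0.

linearly dependent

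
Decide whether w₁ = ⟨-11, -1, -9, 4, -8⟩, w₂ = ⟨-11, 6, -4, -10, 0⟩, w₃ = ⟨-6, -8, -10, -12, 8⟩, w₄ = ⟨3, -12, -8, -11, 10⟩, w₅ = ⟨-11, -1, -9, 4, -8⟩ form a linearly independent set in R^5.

Two of the vectors are equal, giving an immediate dependence.

linearly dependent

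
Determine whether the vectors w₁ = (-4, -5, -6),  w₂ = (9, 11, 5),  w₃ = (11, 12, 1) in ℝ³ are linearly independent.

The matrix [w₁|w₂|w₃] has determinant 44.
A nonzero determinant means the columns are linearly independent.

linearly independent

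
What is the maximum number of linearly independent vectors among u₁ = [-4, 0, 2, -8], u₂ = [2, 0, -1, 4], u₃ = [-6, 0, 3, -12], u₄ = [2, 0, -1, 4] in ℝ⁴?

1

Form the matrix with u₁, u₂, u₃, u₄ as columns and reduce.
Exactly 1 pivot survives; hence the rank is 1.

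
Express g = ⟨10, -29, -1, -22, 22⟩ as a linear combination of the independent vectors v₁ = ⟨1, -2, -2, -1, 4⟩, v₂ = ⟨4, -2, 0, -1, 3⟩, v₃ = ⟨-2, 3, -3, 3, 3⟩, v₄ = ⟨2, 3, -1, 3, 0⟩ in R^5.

g = 4v₁ + 3v₂ - v₃ - 4v₄

Write g = α₁v₁ + … + α₄v₄ and equate components.
The system has the unique solution (α₁, …, α₄) = (4, 3, -1, -4).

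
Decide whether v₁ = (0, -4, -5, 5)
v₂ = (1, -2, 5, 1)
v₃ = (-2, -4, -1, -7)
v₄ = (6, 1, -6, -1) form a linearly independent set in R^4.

Row-reduce the matrix whose columns are v₁, v₂, v₃, v₄.
The reduction yields 4 nonzero rows, so the rank is 4.
Since rank = 4 (the number of vectors), the set is linearly independent.

linearly independent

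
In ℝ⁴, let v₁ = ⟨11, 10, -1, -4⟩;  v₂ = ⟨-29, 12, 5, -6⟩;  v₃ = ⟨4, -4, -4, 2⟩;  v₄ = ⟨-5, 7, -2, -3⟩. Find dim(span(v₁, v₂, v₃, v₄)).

Apply Gaussian elimination to the matrix whose rows are v₁, v₂, v₃, v₄.
The echelon form has 3 nonzero rows, so the rank is 3.

3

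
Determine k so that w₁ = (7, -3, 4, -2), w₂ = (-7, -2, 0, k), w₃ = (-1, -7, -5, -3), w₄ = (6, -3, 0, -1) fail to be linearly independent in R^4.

The vectors are dependent exactly when the determinant of the matrix with rows w₁, w₂, w₃, w₄ vanishes.
Cofactor expansion gives det = 165*k + 363.
Setting this to zero gives k = -11/5.

k = -11/5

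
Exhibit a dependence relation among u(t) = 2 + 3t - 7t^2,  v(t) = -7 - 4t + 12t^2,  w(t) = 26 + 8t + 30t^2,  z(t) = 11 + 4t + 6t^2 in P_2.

v - w + 3z = 0

Pass to coordinate vectors relative to the basis {1, t, t^2}.
Set up α₁u + … + α₄z = 0 and solve the homogeneous system.
A generator of the null space is (0, 1, -1, 3).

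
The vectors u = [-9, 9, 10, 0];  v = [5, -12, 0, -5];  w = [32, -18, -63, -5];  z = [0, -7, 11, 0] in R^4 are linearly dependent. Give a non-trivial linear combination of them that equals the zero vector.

Set up α₁u + … + α₄z = 0 and solve the homogeneous system.
The free variable yields coefficients (3, -1, 1, 3) (any nonzero multiple also works).

3u - v + w + 3z = 0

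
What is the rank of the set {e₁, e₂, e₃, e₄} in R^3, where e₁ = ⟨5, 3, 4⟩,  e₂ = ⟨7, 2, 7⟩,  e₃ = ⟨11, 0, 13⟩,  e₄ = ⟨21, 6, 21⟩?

2

Row-reduce the 4×3 matrix with these as rows.
There are 2 pivot columns, so rank = 2.
(With 4 elements in a 3-dimensional space the rank is at most 3.)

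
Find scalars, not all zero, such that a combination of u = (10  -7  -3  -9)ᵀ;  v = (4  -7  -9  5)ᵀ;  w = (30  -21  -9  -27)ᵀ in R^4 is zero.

3u - w = 0

Solve the homogeneous system with u, v, w as columns by row-reducing the coefficient matrix.
The free variable yields coefficients (3, 0, -1) (any nonzero multiple also works).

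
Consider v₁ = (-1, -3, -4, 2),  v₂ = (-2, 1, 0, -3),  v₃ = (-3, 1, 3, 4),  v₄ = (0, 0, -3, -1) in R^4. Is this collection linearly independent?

Place the vectors as rows of a 4×4 matrix and reduce to echelon form.
The reduction yields 4 nonzero rows, so the rank is 4.
Since rank = 4 (the number of vectors), the set is linearly independent.

linearly independent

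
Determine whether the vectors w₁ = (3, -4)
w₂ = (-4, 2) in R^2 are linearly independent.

linearly independent

Place the vectors as rows of a 2×2 matrix and reduce to echelon form.
The reduction yields 2 nonzero rows, so the rank is 2.
Since rank = 2 (the number of vectors), the set is linearly independent.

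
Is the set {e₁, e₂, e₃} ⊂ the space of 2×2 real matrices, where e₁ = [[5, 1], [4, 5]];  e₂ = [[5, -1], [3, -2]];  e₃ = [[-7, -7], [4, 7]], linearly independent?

linearly independent

Take coordinates with respect to the standard basis {E₁₁, E₁₂, E₂₁, E₂₂}.
Place the vectors as rows of a 3×4 matrix and reduce to echelon form.
The reduction yields 3 nonzero rows, so the rank is 3.
Since rank = 3 (the number of vectors), the set is linearly independent.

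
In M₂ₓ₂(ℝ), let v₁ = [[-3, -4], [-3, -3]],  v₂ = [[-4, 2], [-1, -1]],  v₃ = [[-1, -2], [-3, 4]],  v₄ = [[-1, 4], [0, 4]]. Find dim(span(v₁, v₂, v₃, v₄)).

Pass to coordinate vectors with respect to the basis {E₁₁, E₁₂, E₂₁, E₂₂}.
Put the 4×4 matrix [v₁|v₂|v₃|v₄] into echelon form.
There are 4 pivot columns, so rank = 4.

dim = 4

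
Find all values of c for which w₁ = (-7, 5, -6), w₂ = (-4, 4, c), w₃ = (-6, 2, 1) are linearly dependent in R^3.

c = -13/2

Place the vectors as rows of a 3×3 matrix; dependence ⇔ determinant zero.
The determinant works out to -16*c - 104.
Solving -16*c - 104 = 0 yields c = -13/2.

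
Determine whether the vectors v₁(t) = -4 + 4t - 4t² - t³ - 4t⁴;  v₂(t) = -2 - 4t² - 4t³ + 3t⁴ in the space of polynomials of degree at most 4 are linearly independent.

linearly independent

Write each element as a coordinate vector in ℝ⁵ using {1, t, …, t⁴}.
Row-reduce the matrix whose columns are v₁, v₂.
The reduction yields 2 nonzero rows, so the rank is 2.
Since rank = 2 (the number of vectors), the set is linearly independent.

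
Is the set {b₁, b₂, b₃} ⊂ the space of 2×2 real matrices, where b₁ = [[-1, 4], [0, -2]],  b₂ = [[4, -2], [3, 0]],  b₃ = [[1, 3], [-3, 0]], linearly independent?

Take coordinates with respect to the standard basis {E₁₁, E₁₂, E₂₁, E₂₂}.
Row-reduce the matrix whose columns are b₁, b₂, b₃.
The reduction yields 3 nonzero rows, so the rank is 3.
Since rank = 3 (the number of vectors), the set is linearly independent.

linearly independent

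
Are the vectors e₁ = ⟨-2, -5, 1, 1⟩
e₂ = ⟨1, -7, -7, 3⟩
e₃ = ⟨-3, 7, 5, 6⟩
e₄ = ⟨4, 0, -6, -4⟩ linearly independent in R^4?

Form the 4×4 matrix with these as columns; its determinant is 162.
A nonzero determinant means the columns are linearly independent.

linearly independent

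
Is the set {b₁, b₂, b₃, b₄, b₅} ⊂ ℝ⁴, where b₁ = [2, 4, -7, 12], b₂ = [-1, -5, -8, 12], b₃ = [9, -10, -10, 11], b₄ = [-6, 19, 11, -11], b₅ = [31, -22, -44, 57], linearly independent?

There are 5 vectors in a 4-dimensional space, so they cannot be linearly independent.

linearly dependent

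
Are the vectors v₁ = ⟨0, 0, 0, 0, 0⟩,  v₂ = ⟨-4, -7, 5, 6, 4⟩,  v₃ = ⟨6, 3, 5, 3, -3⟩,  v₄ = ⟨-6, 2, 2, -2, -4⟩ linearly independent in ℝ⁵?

One of the vectors is the zero vector, so the set is linearly dependent.

linearly dependent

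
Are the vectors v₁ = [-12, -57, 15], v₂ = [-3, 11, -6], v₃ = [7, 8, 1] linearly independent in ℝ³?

linearly dependent

Form the 3×3 matrix with these as columns; its determinant is 0.
A zero determinant means the columns are linearly dependent.
Indeed v₁ + 3v₂ + 3v₃ = 0.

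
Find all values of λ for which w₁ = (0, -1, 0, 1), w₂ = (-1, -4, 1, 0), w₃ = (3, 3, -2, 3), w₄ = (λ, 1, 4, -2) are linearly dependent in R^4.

λ = -23/2

Place the vectors as rows of a 4×4 matrix; dependence ⇔ determinant zero.
Expanding, det = -2*λ - 23.
Setting this to zero gives λ = -23/2.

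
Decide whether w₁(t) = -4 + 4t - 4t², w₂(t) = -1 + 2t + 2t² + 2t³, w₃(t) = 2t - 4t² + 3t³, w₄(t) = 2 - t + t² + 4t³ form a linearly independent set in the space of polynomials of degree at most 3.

linearly independent

Take coordinates with respect to the standard basis {1, t, …, t³}.
Place the vectors as rows of a 4×4 matrix and reduce to echelon form.
The reduction yields 4 nonzero rows, so the rank is 4.
Since rank = 4 (the number of vectors), the set is linearly independent.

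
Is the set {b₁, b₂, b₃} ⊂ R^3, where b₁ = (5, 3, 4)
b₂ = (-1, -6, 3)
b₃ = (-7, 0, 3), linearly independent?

linearly independent

The matrix [b₁|b₂|b₃] has determinant -312.
A nonzero determinant means the columns are linearly independent.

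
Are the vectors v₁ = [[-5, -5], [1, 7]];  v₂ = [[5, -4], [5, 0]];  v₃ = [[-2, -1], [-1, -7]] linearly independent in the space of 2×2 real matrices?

Write each element as a coordinate vector in ℝ⁴ using {E₁₁, E₁₂, E₂₁, E₂₂}.
Row-reduce the matrix whose columns are v₁, v₂, v₃.
The reduction yields 3 nonzero rows, so the rank is 3.
Since rank = 3 (the number of vectors), the set is linearly independent.

linearly independent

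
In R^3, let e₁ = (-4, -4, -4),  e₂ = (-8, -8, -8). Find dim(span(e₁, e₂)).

dim = 1

Form the matrix with e₁, e₂ as columns and reduce.
The echelon form has 1 nonzero row, so the rank is 1.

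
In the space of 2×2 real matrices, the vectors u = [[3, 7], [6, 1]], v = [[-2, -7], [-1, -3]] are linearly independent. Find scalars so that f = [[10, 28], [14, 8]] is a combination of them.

Identify each element with its coordinate vector in ℝ⁴ via {E₁₁, E₁₂, E₂₁, E₂₂}.
Since u, v are independent, the coefficients expressing f are uniquely determined by a linear system.
Row-reducing the augmented matrix gives the unique coefficients (α₁, α₂) = (2, -2).

f = 2u - 2v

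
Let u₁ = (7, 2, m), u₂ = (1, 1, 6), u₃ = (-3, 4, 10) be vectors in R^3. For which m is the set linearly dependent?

The vectors are dependent exactly when the determinant of the matrix with rows u₁, u₂, u₃ vanishes.
Cofactor expansion gives det = 7*m - 154.
This vanishes exactly when m = 22.

m = 22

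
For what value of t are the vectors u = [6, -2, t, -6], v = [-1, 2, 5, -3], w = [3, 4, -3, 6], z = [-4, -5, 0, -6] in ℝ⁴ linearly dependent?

t = 26

The vectors are dependent exactly when the determinant of the matrix with rows u, v, w, z vanishes.
The determinant works out to 546 - 21*t.
This vanishes exactly when t = 26.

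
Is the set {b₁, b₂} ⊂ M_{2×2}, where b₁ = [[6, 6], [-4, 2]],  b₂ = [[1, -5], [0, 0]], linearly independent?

linearly independent

Write each element as a coordinate vector in ℝ⁴ using {E₁₁, E₁₂, E₂₁, E₂₂}.
Row-reduce the matrix whose columns are b₁, b₂.
The reduction yields 2 nonzero rows, so the rank is 2.
Since rank = 2 (the number of vectors), the set is linearly independent.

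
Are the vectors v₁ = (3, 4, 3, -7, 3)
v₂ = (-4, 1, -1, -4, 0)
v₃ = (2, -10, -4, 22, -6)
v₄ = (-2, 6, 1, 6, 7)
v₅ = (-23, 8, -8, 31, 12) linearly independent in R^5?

The matrix [v₁|v₂|v₃|v₄|v₅] has determinant 0.
A zero determinant means the columns are linearly dependent.
Indeed 2v₁ + 2v₂ + v₃ = 0.

linearly dependent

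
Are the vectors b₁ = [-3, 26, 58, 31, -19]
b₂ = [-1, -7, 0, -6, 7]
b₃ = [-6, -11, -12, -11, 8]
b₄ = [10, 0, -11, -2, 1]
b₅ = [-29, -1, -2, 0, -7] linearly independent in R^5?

linearly dependent

Place the vectors as rows of a 5×5 matrix and reduce to echelon form.
The reduction yields 3 nonzero rows, so the rank is 3.
Since rank 3 < 5, the set is linearly dependent.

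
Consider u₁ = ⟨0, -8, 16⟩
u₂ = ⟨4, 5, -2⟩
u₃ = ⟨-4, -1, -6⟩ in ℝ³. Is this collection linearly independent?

Form the 3×3 matrix with these as columns; its determinant is 0.
A zero determinant means the columns are linearly dependent.
Indeed u₁ + 2u₂ + 2u₃ = 0.

linearly dependent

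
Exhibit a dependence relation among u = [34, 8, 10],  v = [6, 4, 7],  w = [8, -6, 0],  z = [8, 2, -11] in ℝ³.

u - 3v - w - z = 0

Write the vectors as columns of a matrix and find a nonzero vector in its null space.
The free variable yields coefficients (1, -3, -1, -1) (any nonzero multiple also works).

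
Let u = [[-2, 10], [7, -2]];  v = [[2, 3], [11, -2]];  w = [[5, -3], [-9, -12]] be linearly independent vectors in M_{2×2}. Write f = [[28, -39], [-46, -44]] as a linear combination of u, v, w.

f = -3u + v + 4w

Work in coordinates with respect to the standard basis {E₁₁, E₁₂, E₂₁, E₂₂}.
Set up the augmented matrix [u | v | w | f] and row-reduce.
Back-substitution yields (α₁, α₂, α₃) = (-3, 1, 4).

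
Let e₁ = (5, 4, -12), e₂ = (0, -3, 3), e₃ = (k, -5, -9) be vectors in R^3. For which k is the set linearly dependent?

The vectors are dependent exactly when the determinant of the matrix with rows e₁, e₂, e₃ vanishes.
The determinant works out to 210 - 24*k.
Solving 210 - 24*k = 0 yields k = 35/4.

k = 35/4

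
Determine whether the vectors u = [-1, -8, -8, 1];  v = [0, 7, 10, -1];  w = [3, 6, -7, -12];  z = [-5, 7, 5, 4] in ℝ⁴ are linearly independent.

Form the 4×4 matrix with these as columns; its determinant is 2005.
A nonzero determinant means the columns are linearly independent.

linearly independent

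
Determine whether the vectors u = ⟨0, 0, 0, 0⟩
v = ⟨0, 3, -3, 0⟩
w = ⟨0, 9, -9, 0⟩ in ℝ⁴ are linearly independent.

linearly dependent

One of the vectors is the zero vector, so the set is linearly dependent.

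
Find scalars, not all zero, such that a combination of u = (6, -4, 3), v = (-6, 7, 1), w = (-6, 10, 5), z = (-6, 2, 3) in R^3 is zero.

Row-reduce the matrix with u, v, w, z as columns; the null space gives the coefficients.
The free variable yields coefficients (1, 2, -1, 0) (any nonzero multiple also works).

u + 2v - w = 0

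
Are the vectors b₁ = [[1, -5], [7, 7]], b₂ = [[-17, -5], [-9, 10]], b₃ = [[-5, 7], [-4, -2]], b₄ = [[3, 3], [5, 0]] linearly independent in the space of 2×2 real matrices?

linearly dependent

Take coordinates with respect to the standard basis {E₁₁, E₁₂, E₂₁, E₂₂}.
Place the vectors as rows of a 4×4 matrix and reduce to echelon form.
The reduction yields 3 nonzero rows, so the rank is 3.
Since rank 3 < 4, the set is linearly dependent.
Indeed 2b₁ - b₂ + 2b₃ - 3b₄ = 0.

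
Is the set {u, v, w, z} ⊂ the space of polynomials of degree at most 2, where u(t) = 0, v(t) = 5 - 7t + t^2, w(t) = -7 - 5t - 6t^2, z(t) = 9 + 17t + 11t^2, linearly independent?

linearly dependent

Take coordinates with respect to the standard basis {1, t, t^2}.
There are 4 vectors in a 3-dimensional space, so they cannot be linearly independent.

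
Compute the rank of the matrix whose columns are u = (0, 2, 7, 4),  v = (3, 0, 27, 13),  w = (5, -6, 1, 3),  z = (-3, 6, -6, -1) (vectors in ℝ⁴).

Put the 4×4 matrix [u|v|w|z] into echelon form.
Exactly 3 pivots survive; hence the rank is 3.

3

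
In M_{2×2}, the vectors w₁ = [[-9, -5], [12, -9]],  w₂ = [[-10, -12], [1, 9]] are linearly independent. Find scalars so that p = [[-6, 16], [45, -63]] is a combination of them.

p = 4w₁ - 3w₂

Take coordinate vectors relative to {E₁₁, E₁₂, E₂₁, E₂₂}.
Write p = α₁w₁ + α₂w₂ and equate components.
Back-substitution yields (α₁, α₂) = (4, -3).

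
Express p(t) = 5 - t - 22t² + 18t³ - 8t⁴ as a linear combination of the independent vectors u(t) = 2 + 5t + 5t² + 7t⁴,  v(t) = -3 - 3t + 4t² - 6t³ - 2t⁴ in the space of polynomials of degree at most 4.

Take coordinate vectors relative to {1, t, …, t⁴}.
Solve the system with u, v as columns and p as the right-hand side.
The system has the unique solution (c₁, c₂) = (-2, -3).

p = -2u - 3v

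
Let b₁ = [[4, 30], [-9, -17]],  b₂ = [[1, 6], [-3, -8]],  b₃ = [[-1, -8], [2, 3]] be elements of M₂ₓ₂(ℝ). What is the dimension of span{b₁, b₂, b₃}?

Pass to coordinate vectors with respect to the basis {E₁₁, E₁₂, E₂₁, E₂₂}.
Row-reduce the 3×4 matrix with these as rows.
Reduction leaves 2 leading entries, giving rank 2.

dim = 2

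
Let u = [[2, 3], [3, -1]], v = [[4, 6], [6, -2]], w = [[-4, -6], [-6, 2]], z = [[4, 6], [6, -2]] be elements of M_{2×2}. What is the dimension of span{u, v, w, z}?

Use coordinates relative to {E₁₁, E₁₂, E₂₁, E₂₂}.
Form the matrix with u, v, w, z as columns and reduce.
The echelon form has 1 nonzero row, so the rank is 1.

dim = 1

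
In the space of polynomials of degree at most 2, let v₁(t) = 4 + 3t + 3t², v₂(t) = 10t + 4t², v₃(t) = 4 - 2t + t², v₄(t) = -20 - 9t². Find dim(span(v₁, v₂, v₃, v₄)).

Use coordinates relative to {1, t, t²}.
Apply Gaussian elimination to the matrix whose rows are v₁, v₂, v₃, v₄.
There are 2 pivot columns, so rank = 2.
(With 4 elements in a 3-dimensional space the rank is at most 3.)

2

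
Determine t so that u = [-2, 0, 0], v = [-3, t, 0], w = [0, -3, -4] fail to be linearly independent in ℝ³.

t = 0

Place the vectors as rows of a 3×3 matrix; dependence ⇔ determinant zero.
Cofactor expansion gives det = 8*t.
This vanishes exactly when t = 0.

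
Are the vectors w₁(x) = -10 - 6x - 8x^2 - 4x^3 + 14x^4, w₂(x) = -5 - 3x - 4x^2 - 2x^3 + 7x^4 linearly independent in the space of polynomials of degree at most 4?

linearly dependent

Write each element as a coordinate vector in ℝ⁵ using {1, x, …, x^4}.
One vector is a scalar multiple of another, so the set is dependent.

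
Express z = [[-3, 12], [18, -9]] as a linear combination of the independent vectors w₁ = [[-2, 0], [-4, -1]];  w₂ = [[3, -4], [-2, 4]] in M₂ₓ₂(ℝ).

Take coordinate vectors relative to {E₁₁, E₁₂, E₂₁, E₂₂}.
Solve the system with w₁, w₂ as columns and z as the right-hand side.
Back-substitution yields (a₁, a₂) = (-3, -3).

z = -3w₁ - 3w₂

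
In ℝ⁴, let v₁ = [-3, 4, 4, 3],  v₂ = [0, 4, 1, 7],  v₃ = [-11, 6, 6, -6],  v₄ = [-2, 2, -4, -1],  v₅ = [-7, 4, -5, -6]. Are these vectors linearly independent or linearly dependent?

linearly dependent

There are 5 vectors in a 4-dimensional space, so they cannot be linearly independent.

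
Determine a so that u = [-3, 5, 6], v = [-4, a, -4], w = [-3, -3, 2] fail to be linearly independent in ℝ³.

The set is linearly dependent precisely when det[u; v; w] = 0.
The determinant works out to 12*a + 208.
This vanishes exactly when a = -52/3.

a = -52/3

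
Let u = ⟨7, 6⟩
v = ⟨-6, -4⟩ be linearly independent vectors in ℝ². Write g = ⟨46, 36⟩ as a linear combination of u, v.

Since u, v are independent, the coefficients expressing g are uniquely determined by a linear system.
The system has the unique solution (α₁, α₂) = (4, -3).

g = 4u - 3v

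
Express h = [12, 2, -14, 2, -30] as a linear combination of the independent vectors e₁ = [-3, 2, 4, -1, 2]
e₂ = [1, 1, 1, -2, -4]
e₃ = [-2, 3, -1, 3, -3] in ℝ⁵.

Write h = c₁e₁ + … + c₃e₃ and equate components.
The system has the unique solution (c₁, c₂, c₃) = (-4, 4, 2).

h = -4e₁ + 4e₂ + 2e₃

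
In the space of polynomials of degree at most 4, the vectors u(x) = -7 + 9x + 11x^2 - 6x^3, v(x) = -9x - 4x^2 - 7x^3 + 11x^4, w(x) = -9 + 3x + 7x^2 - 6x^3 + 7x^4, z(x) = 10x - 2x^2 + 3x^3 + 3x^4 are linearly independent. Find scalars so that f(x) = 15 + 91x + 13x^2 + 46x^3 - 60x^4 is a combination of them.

Work in coordinates with respect to the standard basis {1, x, …, x^4}.
Write f = c₁u + … + c₄z and equate components.
Back-substitution yields (c₁, …, c₄) = (3, -4, -4, 4).

f = 3u - 4v - 4w + 4z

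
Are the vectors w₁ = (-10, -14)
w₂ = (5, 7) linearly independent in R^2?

linearly dependent

The matrix [w₁|w₂] has determinant 0.
A zero determinant means the columns are linearly dependent.
Indeed w₁ + 2w₂ = 0.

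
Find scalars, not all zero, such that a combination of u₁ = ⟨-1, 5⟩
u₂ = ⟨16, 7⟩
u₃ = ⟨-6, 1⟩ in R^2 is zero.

2u₁ - u₂ - 3u₃ = 0

Set up α₁u₁ + … + α₃u₃ = 0 and solve the homogeneous system.
One solution (up to scaling) is (2, -1, -3).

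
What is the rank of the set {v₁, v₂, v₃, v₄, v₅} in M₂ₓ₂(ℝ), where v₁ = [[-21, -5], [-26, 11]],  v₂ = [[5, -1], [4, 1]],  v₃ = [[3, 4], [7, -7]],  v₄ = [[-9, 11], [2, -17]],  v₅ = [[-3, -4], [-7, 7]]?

rank 2

Use coordinates relative to {E₁₁, E₁₂, E₂₁, E₂₂}.
Form the matrix with v₁, v₂, v₃, v₄, v₅ as columns and reduce.
Exactly 2 pivots survive; hence the rank is 2.
(With 5 elements in a 4-dimensional space the rank is at most 4.)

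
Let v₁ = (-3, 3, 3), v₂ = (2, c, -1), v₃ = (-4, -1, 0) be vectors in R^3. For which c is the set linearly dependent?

c = -3/4

The set is linearly dependent precisely when det[v₁; v₂; v₃] = 0.
Cofactor expansion gives det = 12*c + 9.
Setting this to zero gives c = -3/4.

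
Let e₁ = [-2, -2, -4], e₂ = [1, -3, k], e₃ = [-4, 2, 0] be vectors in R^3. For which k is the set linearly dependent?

Place the vectors as rows of a 3×3 matrix; dependence ⇔ determinant zero.
The determinant works out to 12*k + 40.
This vanishes exactly when k = -10/3.

k = -10/3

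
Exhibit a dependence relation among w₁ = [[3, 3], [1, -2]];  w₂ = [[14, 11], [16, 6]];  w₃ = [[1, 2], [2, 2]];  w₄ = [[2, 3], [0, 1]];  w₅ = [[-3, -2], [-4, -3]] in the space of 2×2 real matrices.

Pass to coordinate vectors relative to the basis {E₁₁, E₁₂, E₂₁, E₂₂}.
Write the vectors as columns of a matrix and find a nonzero vector in its null space.
One solution (up to scaling) is (2, -1, 1, -1, -3).

2w₁ - w₂ + w₃ - w₄ - 3w₅ = 0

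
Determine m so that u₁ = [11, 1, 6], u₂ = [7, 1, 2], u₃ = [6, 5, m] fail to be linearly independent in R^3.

Place the vectors as rows of a 3×3 matrix; dependence ⇔ determinant zero.
Expanding, det = 4*m + 76.
Solving 4*m + 76 = 0 yields m = -19.

m = -19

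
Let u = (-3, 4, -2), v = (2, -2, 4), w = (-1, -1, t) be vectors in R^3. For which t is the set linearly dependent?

t = -10

The vectors are dependent exactly when the determinant of the matrix with rows u, v, w vanishes.
The determinant works out to -2*t - 20.
This vanishes exactly when t = -10.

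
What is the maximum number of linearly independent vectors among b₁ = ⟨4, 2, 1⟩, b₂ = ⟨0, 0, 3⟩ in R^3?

2

Apply Gaussian elimination to the matrix whose rows are b₁, b₂.
Exactly 2 pivots survive; hence the rank is 2.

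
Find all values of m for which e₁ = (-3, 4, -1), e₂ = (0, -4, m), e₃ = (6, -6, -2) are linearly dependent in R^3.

The set is linearly dependent precisely when det[e₁; e₂; e₃] = 0.
Expanding, det = 6*m - 48.
This vanishes exactly when m = 8.

m = 8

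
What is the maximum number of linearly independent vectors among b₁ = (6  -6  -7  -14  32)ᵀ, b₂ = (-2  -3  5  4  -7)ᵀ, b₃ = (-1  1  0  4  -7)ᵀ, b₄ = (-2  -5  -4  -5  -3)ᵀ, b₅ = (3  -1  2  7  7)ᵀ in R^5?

Row-reduce the 5×5 matrix with these as rows.
Exactly 4 pivots survive; hence the rank is 4.

4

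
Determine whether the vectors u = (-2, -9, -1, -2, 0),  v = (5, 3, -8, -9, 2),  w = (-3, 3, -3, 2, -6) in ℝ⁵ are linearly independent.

Row-reduce the matrix whose columns are u, v, w.
The reduction yields 3 nonzero rows, so the rank is 3.
Since rank = 3 (the number of vectors), the set is linearly independent.

linearly independent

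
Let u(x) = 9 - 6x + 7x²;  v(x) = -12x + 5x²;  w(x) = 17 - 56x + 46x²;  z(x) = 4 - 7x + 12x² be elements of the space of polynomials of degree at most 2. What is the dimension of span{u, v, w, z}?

Pass to coordinate vectors with respect to the basis {1, x, x²}.
Apply Gaussian elimination to the matrix whose rows are u, v, w, z.
The echelon form has 3 nonzero rows, so the rank is 3.
(With 4 elements in a 3-dimensional space the rank is at most 3.)

dim = 3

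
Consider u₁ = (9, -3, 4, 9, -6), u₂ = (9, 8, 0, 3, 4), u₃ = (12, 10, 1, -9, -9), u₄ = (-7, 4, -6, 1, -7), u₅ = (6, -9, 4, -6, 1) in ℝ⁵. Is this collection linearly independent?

Place the vectors as rows of a 5×5 matrix and reduce to echelon form.
The reduction yields 5 nonzero rows, so the rank is 5.
Since rank = 5 (the number of vectors), the set is linearly independent.

linearly independent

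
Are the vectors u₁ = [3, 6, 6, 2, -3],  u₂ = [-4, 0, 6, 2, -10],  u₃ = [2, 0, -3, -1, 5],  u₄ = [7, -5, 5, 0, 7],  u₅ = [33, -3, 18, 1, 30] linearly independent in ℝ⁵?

The matrix [u₁|u₂|u₃|u₄|u₅] has determinant 0.
A zero determinant means the columns are linearly dependent.

linearly dependent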